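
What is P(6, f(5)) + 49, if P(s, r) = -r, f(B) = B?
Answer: 44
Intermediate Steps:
P(6, f(5)) + 49 = -1*5 + 49 = -5 + 49 = 44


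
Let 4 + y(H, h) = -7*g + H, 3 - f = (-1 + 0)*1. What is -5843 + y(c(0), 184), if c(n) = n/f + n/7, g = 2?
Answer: -5861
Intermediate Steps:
f = 4 (f = 3 - (-1 + 0) = 3 - (-1) = 3 - 1*(-1) = 3 + 1 = 4)
c(n) = 11*n/28 (c(n) = n/4 + n/7 = 11*n/28)
y(H, h) = -18 + H (y(H, h) = -4 + (-7*2 + H) = -4 + (-14 + H) = -18 + H)
-5843 + y(c(0), 184) = -5843 + (-18 + (11/28)*0) = -5843 + (-18 + 0) = -5843 - 18 = -5861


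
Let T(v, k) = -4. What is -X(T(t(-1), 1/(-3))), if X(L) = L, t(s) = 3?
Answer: 4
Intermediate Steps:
-X(T(t(-1), 1/(-3))) = -1*(-4) = 4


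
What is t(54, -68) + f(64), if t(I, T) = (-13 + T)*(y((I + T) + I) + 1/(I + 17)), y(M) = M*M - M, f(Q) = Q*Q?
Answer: -8680825/71 ≈ -1.2227e+5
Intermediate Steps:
f(Q) = Q²
y(M) = M² - M
t(I, T) = (-13 + T)*(1/(17 + I) + (T + 2*I)*(-1 + T + 2*I)) (t(I, T) = (-13 + T)*(((I + T) + I)*(-1 + ((I + T) + I)) + 1/(I + 17)) = (-13 + T)*((T + 2*I)*(-1 + (T + 2*I)) + 1/(17 + I)) = (-13 + T)*((T + 2*I)*(-1 + T + 2*I) + 1/(17 + I)) = (-13 + T)*(1/(17 + I) + (T + 2*I)*(-1 + T + 2*I)))
t(54, -68) + f(64) = (-13 - 68 + 221*(-68 + 2*54)*(1 - 1*(-68) - 2*54) - 17*(-68)*(-68 + 2*54)*(1 - 1*(-68) - 2*54) + 13*54*(-68 + 2*54)*(1 - 1*(-68) - 2*54) - 1*54*(-68)*(-68 + 2*54)*(1 - 1*(-68) - 2*54))/(17 + 54) + 64² = (-13 - 68 + 221*(-68 + 108)*(1 + 68 - 108) - 17*(-68)*(-68 + 108)*(1 + 68 - 108) + 13*54*(-68 + 108)*(1 + 68 - 108) - 1*54*(-68)*(-68 + 108)*(1 + 68 - 108))/71 + 4096 = (-13 - 68 + 221*40*(-39) - 17*(-68)*40*(-39) + 13*54*40*(-39) - 1*54*(-68)*40*(-39))/71 + 4096 = (-13 - 68 - 344760 - 1803360 - 1095120 - 5728320)/71 + 4096 = (1/71)*(-8971641) + 4096 = -8971641/71 + 4096 = -8680825/71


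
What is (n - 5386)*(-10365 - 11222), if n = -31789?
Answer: 802496725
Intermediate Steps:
(n - 5386)*(-10365 - 11222) = (-31789 - 5386)*(-10365 - 11222) = -37175*(-21587) = 802496725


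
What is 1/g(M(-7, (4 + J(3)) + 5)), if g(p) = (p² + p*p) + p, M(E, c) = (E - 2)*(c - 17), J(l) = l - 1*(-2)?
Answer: 1/1485 ≈ 0.00067340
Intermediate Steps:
J(l) = 2 + l (J(l) = l + 2 = 2 + l)
M(E, c) = (-17 + c)*(-2 + E) (M(E, c) = (-2 + E)*(-17 + c) = (-17 + c)*(-2 + E))
g(p) = p + 2*p² (g(p) = (p² + p²) + p = 2*p² + p = p + 2*p²)
1/g(M(-7, (4 + J(3)) + 5)) = 1/((34 - 17*(-7) - 2*((4 + (2 + 3)) + 5) - 7*((4 + (2 + 3)) + 5))*(1 + 2*(34 - 17*(-7) - 2*((4 + (2 + 3)) + 5) - 7*((4 + (2 + 3)) + 5)))) = 1/((34 + 119 - 2*((4 + 5) + 5) - 7*((4 + 5) + 5))*(1 + 2*(34 + 119 - 2*((4 + 5) + 5) - 7*((4 + 5) + 5)))) = 1/((34 + 119 - 2*(9 + 5) - 7*(9 + 5))*(1 + 2*(34 + 119 - 2*(9 + 5) - 7*(9 + 5)))) = 1/((34 + 119 - 2*14 - 7*14)*(1 + 2*(34 + 119 - 2*14 - 7*14))) = 1/((34 + 119 - 28 - 98)*(1 + 2*(34 + 119 - 28 - 98))) = 1/(27*(1 + 2*27)) = 1/(27*(1 + 54)) = 1/(27*55) = 1/1485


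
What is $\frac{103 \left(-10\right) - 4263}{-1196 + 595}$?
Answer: $\frac{5293}{601} \approx 8.807$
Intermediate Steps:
$\frac{103 \left(-10\right) - 4263}{-1196 + 595} = \frac{-1030 - 4263}{-601} = \left(-1030 - 4263\right) \left(- \frac{1}{601}\right) = \left(-5293\right) \left(- \frac{1}{601}\right) = \frac{5293}{601}$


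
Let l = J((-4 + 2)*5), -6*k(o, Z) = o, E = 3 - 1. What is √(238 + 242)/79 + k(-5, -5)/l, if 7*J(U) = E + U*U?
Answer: 35/612 + 4*√30/79 ≈ 0.33452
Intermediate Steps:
E = 2
J(U) = 2/7 + U²/7 (J(U) = (2 + U*U)/7 = (2 + U²)/7 = 2/7 + U²/7)
k(o, Z) = -o/6
l = 102/7 (l = 2/7 + ((-4 + 2)*5)²/7 = 2/7 + (-2*5)²/7 = 2/7 + (⅐)*(-10)² = 2/7 + (⅐)*100 = 2/7 + 100/7 = 102/7 ≈ 14.571)
√(238 + 242)/79 + k(-5, -5)/l = √(238 + 242)/79 + (-⅙*(-5))/(102/7) = √480*(1/79) + (⅚)*(7/102) = (4*√30)*(1/79) + 35/612 = 4*√30/79 + 35/612 = 35/612 + 4*√30/79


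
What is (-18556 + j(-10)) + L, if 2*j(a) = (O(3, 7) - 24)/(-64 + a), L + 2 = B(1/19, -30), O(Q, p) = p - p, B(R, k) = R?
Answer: -13046123/703 ≈ -18558.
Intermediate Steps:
O(Q, p) = 0
L = -37/19 (L = -2 + 1/19 = -37/19 ≈ -1.9474)
j(a) = -12/(-64 + a) (j(a) = ((0 - 24)/(-64 + a))/2 = (-24/(-64 + a))/2 = -12/(-64 + a))
(-18556 + j(-10)) + L = (-18556 - 12/(-64 - 10)) - 37/19 = (-18556 - 12/(-74)) - 37/19 = (-18556 - 12*(-1/74)) - 37/19 = (-18556 + 6/37) - 37/19 = -686566/37 - 37/19 = -13046123/703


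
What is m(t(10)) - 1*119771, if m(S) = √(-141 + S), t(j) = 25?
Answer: -119771 + 2*I*√29 ≈ -1.1977e+5 + 10.77*I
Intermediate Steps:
m(t(10)) - 1*119771 = √(-141 + 25) - 1*119771 = √(-116) - 119771 = 2*I*√29 - 119771 = -119771 + 2*I*√29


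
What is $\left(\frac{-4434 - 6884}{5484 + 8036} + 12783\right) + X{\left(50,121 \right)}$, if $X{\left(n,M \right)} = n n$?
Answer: $\frac{103307421}{6760} \approx 15282.0$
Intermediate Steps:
$X{\left(n,M \right)} = n^{2}$
$\left(\frac{-4434 - 6884}{5484 + 8036} + 12783\right) + X{\left(50,121 \right)} = \left(\frac{-4434 - 6884}{5484 + 8036} + 12783\right) + 50^{2} = \left(- \frac{11318}{13520} + 12783\right) + 2500 = \left(\left(-11318\right) \frac{1}{13520} + 12783\right) + 2500 = \left(- \frac{5659}{6760} + 12783\right) + 2500 = \frac{86407421}{6760} + 2500 = \frac{103307421}{6760}$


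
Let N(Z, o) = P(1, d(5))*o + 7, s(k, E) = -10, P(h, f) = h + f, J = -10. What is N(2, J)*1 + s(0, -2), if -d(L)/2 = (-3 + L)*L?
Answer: 187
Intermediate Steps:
d(L) = -2*L*(-3 + L) (d(L) = -2*(-3 + L)*L = -2*L*(-3 + L))
P(h, f) = f + h
N(Z, o) = 7 - 19*o (N(Z, o) = (2*5*(3 - 1*5) + 1)*o + 7 = (2*5*(3 - 5) + 1)*o + 7 = (2*5*(-2) + 1)*o + 7 = (-20 + 1)*o + 7 = -19*o + 7 = 7 - 19*o)
N(2, J)*1 + s(0, -2) = (7 - 19*(-10))*1 - 10 = (7 + 190)*1 - 10 = 197*1 - 10 = 197 - 10 = 187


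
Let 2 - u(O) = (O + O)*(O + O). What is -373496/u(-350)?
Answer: 186748/244999 ≈ 0.76224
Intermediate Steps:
u(O) = 2 - 4*O² (u(O) = 2 - (O + O)*(O + O) = 2 - 2*O*2*O = 2 - 4*O²)
-373496/u(-350) = -373496/(2 - 4*(-350)²) = -373496/(2 - 4*122500) = -373496/(2 - 490000) = -373496/(-489998) = -373496*(-1/489998) = 186748/244999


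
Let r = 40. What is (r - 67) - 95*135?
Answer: -12852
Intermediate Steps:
(r - 67) - 95*135 = (40 - 67) - 95*135 = -27 - 12825 = -12852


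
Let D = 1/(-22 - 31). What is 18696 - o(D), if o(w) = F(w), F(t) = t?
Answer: 990889/53 ≈ 18696.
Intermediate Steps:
D = -1/53 (D = 1/(-53) = -1/53 ≈ -0.018868)
o(w) = w
18696 - o(D) = 18696 - 1*(-1/53) = 18696 + 1/53 = 990889/53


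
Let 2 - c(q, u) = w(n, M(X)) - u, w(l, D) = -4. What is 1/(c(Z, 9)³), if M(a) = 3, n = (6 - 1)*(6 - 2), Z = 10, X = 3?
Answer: 1/3375 ≈ 0.00029630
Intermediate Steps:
n = 20 (n = 5*4 = 20)
c(q, u) = 6 + u (c(q, u) = 2 - (-4 - u) = 2 + (4 + u) = 6 + u)
1/(c(Z, 9)³) = 1/((6 + 9)³) = 1/(15³) = 1/3375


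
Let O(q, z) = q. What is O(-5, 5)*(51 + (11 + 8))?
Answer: -350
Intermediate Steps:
O(-5, 5)*(51 + (11 + 8)) = -5*(51 + (11 + 8)) = -5*(51 + 19) = -5*70 = -350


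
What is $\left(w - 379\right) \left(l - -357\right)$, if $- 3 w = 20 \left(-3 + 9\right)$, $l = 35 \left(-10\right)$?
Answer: $-2933$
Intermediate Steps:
$l = -350$
$w = -40$ ($w = - \frac{20 \left(-3 + 9\right)}{3} = - \frac{20 \cdot 6}{3} = \left(- \frac{1}{3}\right) 120 = -40$)
$\left(w - 379\right) \left(l - -357\right) = \left(-40 - 379\right) \left(-350 - -357\right) = - 419 \left(-350 + 357\right) = \left(-419\right) 7 = -2933$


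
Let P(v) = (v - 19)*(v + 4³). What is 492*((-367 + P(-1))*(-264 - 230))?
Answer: 395439096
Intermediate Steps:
P(v) = (-19 + v)*(64 + v) (P(v) = (-19 + v)*(v + 64) = (-19 + v)*(64 + v))
492*((-367 + P(-1))*(-264 - 230)) = 492*((-367 + (-1216 + (-1)² + 45*(-1)))*(-264 - 230)) = 492*((-367 + (-1216 + 1 - 45))*(-494)) = 492*((-367 - 1260)*(-494)) = 492*(-1627*(-494)) = 492*803738 = 395439096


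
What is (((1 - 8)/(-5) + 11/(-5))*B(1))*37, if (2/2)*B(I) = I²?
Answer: -148/5 ≈ -29.600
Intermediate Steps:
B(I) = I²
(((1 - 8)/(-5) + 11/(-5))*B(1))*37 = (((1 - 8)/(-5) + 11/(-5))*1²)*37 = ((-7*(-⅕) + 11*(-⅕))*1)*37 = ((7/5 - 11/5)*1)*37 = -⅘*1*37 = -⅘*37 = -148/5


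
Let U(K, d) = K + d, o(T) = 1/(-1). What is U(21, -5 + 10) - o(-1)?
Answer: 27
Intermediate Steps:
o(T) = -1
U(21, -5 + 10) - o(-1) = (21 + (-5 + 10)) - 1*(-1) = (21 + 5) + 1 = 26 + 1 = 27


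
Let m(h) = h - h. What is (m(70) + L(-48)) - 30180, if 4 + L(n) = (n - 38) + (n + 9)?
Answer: -30309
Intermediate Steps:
m(h) = 0
L(n) = -33 + 2*n (L(n) = -4 + ((n - 38) + (n + 9)) = -4 + ((-38 + n) + (9 + n)) = -4 + (-29 + 2*n) = -33 + 2*n)
(m(70) + L(-48)) - 30180 = (0 + (-33 + 2*(-48))) - 30180 = (0 + (-33 - 96)) - 30180 = (0 - 129) - 30180 = -129 - 30180 = -30309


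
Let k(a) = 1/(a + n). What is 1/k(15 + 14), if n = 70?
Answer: 99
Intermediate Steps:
k(a) = 1/(70 + a) (k(a) = 1/(a + 70) = 1/(70 + a))
1/k(15 + 14) = 1/(1/(70 + (15 + 14))) = 1/(1/(70 + 29)) = 1/(1/99) = 99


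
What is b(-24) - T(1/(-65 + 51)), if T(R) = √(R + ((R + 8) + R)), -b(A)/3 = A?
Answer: 72 - √1526/14 ≈ 69.210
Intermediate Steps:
b(A) = -3*A
T(R) = √(8 + 3*R) (T(R) = √(R + ((8 + R) + R)) = √(R + (8 + 2*R)) = √(8 + 3*R))
b(-24) - T(1/(-65 + 51)) = -3*(-24) - √(8 + 3/(-65 + 51)) = 72 - √(8 + 3/(-14)) = 72 - √(8 + 3*(-1/14)) = 72 - √(8 - 3/14) = 72 - √(109/14) = 72 - √1526/14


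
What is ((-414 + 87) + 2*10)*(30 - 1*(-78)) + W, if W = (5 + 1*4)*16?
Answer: -33012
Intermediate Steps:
W = 144 (W = (5 + 4)*16 = 9*16 = 144)
((-414 + 87) + 2*10)*(30 - 1*(-78)) + W = ((-414 + 87) + 2*10)*(30 - 1*(-78)) + 144 = (-327 + 20)*(30 + 78) + 144 = -307*108 + 144 = -33156 + 144 = -33012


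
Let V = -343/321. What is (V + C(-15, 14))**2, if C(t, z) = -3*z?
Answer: 191130625/103041 ≈ 1854.9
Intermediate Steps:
V = -343/321 (V = -343*1/321 = -343/321 ≈ -1.0685)
(V + C(-15, 14))**2 = (-343/321 - 3*14)**2 = (-343/321 - 42)**2 = (-13825/321)**2 = 191130625/103041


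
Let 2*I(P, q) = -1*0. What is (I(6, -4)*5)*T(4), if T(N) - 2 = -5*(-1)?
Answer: 0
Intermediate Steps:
T(N) = 7 (T(N) = 2 - 5*(-1) = 2 + 5 = 7)
I(P, q) = 0 (I(P, q) = (-1*0)/2 = (1/2)*0 = 0)
(I(6, -4)*5)*T(4) = (0*5)*7 = 0*7 = 0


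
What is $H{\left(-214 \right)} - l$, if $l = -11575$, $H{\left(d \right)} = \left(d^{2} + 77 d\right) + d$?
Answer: $40679$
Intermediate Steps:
$H{\left(d \right)} = d^{2} + 78 d$
$H{\left(-214 \right)} - l = - 214 \left(78 - 214\right) - -11575 = \left(-214\right) \left(-136\right) + 11575 = 29104 + 11575 = 40679$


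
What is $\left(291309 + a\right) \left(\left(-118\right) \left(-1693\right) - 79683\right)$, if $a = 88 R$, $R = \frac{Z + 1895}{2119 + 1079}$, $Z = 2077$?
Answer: $\frac{18653249021723}{533} \approx 3.4997 \cdot 10^{10}$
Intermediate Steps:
$R = \frac{662}{533}$ ($R = \frac{2077 + 1895}{2119 + 1079} = \frac{3972}{3198} = 3972 \cdot \frac{1}{3198} = \frac{662}{533} \approx 1.242$)
$a = \frac{58256}{533}$ ($a = 88 \cdot \frac{662}{533} = \frac{58256}{533} \approx 109.3$)
$\left(291309 + a\right) \left(\left(-118\right) \left(-1693\right) - 79683\right) = \left(291309 + \frac{58256}{533}\right) \left(\left(-118\right) \left(-1693\right) - 79683\right) = \frac{155325953 \left(199774 - 79683\right)}{533} = \frac{155325953}{533} \cdot 120091 = \frac{18653249021723}{533}$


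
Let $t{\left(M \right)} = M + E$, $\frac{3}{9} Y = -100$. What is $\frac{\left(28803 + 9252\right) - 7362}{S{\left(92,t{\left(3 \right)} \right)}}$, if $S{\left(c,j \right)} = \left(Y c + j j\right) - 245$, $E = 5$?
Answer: $- \frac{2361}{2137} \approx -1.1048$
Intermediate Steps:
$Y = -300$ ($Y = 3 \left(-100\right) = -300$)
$t{\left(M \right)} = 5 + M$ ($t{\left(M \right)} = M + 5 = 5 + M$)
$S{\left(c,j \right)} = -245 + j^{2} - 300 c$ ($S{\left(c,j \right)} = \left(- 300 c + j j\right) - 245 = \left(- 300 c + j^{2}\right) - 245 = \left(j^{2} - 300 c\right) - 245 = -245 + j^{2} - 300 c$)
$\frac{\left(28803 + 9252\right) - 7362}{S{\left(92,t{\left(3 \right)} \right)}} = \frac{\left(28803 + 9252\right) - 7362}{-245 + \left(5 + 3\right)^{2} - 27600} = \frac{38055 - 7362}{-245 + 8^{2} - 27600} = \frac{30693}{-245 + 64 - 27600} = \frac{30693}{-27781} = 30693 \left(- \frac{1}{27781}\right) = - \frac{2361}{2137}$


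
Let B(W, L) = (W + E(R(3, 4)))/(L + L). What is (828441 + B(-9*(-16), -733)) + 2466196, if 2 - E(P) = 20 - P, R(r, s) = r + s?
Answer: 4829937709/1466 ≈ 3.2946e+6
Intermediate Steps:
E(P) = -18 + P (E(P) = 2 - (20 - P) = 2 + (-20 + P) = -18 + P)
B(W, L) = (-11 + W)/(2*L) (B(W, L) = (W + (-18 + (3 + 4)))/(L + L) = (W + (-18 + 7))/((2*L)) = (W - 11)*(1/(2*L)) = (-11 + W)*(1/(2*L)) = (-11 + W)/(2*L))
(828441 + B(-9*(-16), -733)) + 2466196 = (828441 + (1/2)*(-11 - 9*(-16))/(-733)) + 2466196 = (828441 + (1/2)*(-1/733)*(-11 + 144)) + 2466196 = (828441 + (1/2)*(-1/733)*133) + 2466196 = (828441 - 133/1466) + 2466196 = 1214494373/1466 + 2466196 = 4829937709/1466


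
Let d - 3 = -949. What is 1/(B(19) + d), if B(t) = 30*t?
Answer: -1/376 ≈ -0.0026596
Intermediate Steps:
d = -946 (d = 3 - 949 = -946)
1/(B(19) + d) = 1/(30*19 - 946) = 1/(570 - 946) = 1/(-376) = -1/376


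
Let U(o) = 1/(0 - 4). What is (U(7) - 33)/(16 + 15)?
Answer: -133/124 ≈ -1.0726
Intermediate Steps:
U(o) = -¼ (U(o) = 1/(-4) = -¼)
(U(7) - 33)/(16 + 15) = (-¼ - 33)/(16 + 15) = -133/4/31 = -133/4*1/31 = -133/124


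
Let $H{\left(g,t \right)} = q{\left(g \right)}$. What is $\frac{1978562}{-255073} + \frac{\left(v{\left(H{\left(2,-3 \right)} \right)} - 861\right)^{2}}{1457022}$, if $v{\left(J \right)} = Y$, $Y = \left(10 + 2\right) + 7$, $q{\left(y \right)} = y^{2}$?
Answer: $- \frac{192997913428}{26546212329} \approx -7.2703$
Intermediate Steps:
$Y = 19$ ($Y = 12 + 7 = 19$)
$H{\left(g,t \right)} = g^{2}$
$v{\left(J \right)} = 19$
$\frac{1978562}{-255073} + \frac{\left(v{\left(H{\left(2,-3 \right)} \right)} - 861\right)^{2}}{1457022} = \frac{1978562}{-255073} + \frac{\left(19 - 861\right)^{2}}{1457022} = 1978562 \left(- \frac{1}{255073}\right) + \left(-842\right)^{2} \cdot \frac{1}{1457022} = - \frac{1978562}{255073} + 708964 \cdot \frac{1}{1457022} = - \frac{1978562}{255073} + \frac{354482}{728511} = - \frac{192997913428}{26546212329}$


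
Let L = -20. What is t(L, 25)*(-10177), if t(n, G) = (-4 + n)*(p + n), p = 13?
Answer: -1709736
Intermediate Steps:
t(n, G) = (-4 + n)*(13 + n)
t(L, 25)*(-10177) = (-52 + (-20)² + 9*(-20))*(-10177) = (-52 + 400 - 180)*(-10177) = 168*(-10177) = -1709736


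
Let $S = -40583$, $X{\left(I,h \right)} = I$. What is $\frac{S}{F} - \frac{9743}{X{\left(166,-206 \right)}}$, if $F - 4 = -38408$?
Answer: $- \frac{183716697}{3187532} \approx -57.636$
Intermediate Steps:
$F = -38404$ ($F = 4 - 38408 = -38404$)
$\frac{S}{F} - \frac{9743}{X{\left(166,-206 \right)}} = - \frac{40583}{-38404} - \frac{9743}{166} = \left(-40583\right) \left(- \frac{1}{38404}\right) - \frac{9743}{166} = \frac{40583}{38404} - \frac{9743}{166} = - \frac{183716697}{3187532}$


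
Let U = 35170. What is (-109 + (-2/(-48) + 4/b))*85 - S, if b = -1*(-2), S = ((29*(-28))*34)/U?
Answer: -3836627779/422040 ≈ -9090.7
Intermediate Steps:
S = -13804/17585 (S = ((29*(-28))*34)/35170 = -812*34*(1/35170) = -27608*1/35170 = -13804/17585 ≈ -0.78499)
b = 2
(-109 + (-2/(-48) + 4/b))*85 - S = (-109 + (-2/(-48) + 4/2))*85 - 1*(-13804/17585) = (-109 + (-2*(-1/48) + 4*(1/2)))*85 + 13804/17585 = (-109 + (1/24 + 2))*85 + 13804/17585 = (-109 + 49/24)*85 + 13804/17585 = -2567/24*85 + 13804/17585 = -218195/24 + 13804/17585 = -3836627779/422040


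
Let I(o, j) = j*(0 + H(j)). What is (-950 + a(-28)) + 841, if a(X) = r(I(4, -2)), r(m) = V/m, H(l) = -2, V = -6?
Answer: -221/2 ≈ -110.50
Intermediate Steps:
I(o, j) = -2*j (I(o, j) = j*(0 - 2) = j*(-2) = -2*j)
r(m) = -6/m
a(X) = -3/2 (a(X) = -6/((-2*(-2))) = -6/4 = -6*¼ = -3/2)
(-950 + a(-28)) + 841 = (-950 - 3/2) + 841 = -1903/2 + 841 = -221/2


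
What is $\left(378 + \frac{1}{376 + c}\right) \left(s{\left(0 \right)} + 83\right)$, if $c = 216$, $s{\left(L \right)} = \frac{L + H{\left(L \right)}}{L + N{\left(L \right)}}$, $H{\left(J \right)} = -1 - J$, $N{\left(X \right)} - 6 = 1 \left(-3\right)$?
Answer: $\frac{6937087}{222} \approx 31248.0$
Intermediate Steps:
$N{\left(X \right)} = 3$ ($N{\left(X \right)} = 6 + 1 \left(-3\right) = 6 - 3 = 3$)
$s{\left(L \right)} = - \frac{1}{3 + L}$ ($s{\left(L \right)} = \frac{L - \left(1 + L\right)}{L + 3} = - \frac{1}{3 + L}$)
$\left(378 + \frac{1}{376 + c}\right) \left(s{\left(0 \right)} + 83\right) = \left(378 + \frac{1}{376 + 216}\right) \left(- \frac{1}{3 + 0} + 83\right) = \left(378 + \frac{1}{592}\right) \left(- \frac{1}{3} + 83\right) = \left(378 + \frac{1}{592}\right) \left(\left(-1\right) \frac{1}{3} + 83\right) = \frac{223777 \left(- \frac{1}{3} + 83\right)}{592} = \frac{223777}{592} \cdot \frac{248}{3} = \frac{6937087}{222}$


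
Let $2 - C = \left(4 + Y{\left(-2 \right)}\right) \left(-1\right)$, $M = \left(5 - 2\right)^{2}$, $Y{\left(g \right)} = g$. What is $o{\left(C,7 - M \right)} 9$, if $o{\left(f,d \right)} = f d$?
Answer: $-72$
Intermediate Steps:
$M = 9$ ($M = 3^{2} = 9$)
$C = 4$ ($C = 2 - \left(4 - 2\right) \left(-1\right) = 2 - 2 \left(-1\right) = 2 - -2 = 2 + 2 = 4$)
$o{\left(f,d \right)} = d f$
$o{\left(C,7 - M \right)} 9 = \left(7 - 9\right) 4 \cdot 9 = \left(-2\right) 4 \cdot 9 = \left(-8\right) 9 = -72$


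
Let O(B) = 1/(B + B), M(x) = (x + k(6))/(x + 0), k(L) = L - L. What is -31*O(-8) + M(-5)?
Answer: 47/16 ≈ 2.9375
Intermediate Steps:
k(L) = 0
M(x) = 1 (M(x) = (x + 0)/(x + 0) = x/x = 1)
O(B) = 1/(2*B)
-31*O(-8) + M(-5) = -31/(2*(-8)) + 1 = -31*(-1)/(2*8) + 1 = -31*(-1/16) + 1 = 31/16 + 1 = 47/16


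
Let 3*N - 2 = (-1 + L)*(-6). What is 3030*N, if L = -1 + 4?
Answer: -10100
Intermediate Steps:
L = 3
N = -10/3 (N = 2/3 + ((-1 + 3)*(-6))/3 = 2/3 + (2*(-6))/3 = 2/3 + (1/3)*(-12) = 2/3 - 4 = -10/3 ≈ -3.3333)
3030*N = 3030*(-10/3) = -10100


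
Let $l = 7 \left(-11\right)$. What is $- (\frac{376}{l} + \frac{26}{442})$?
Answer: $\frac{6315}{1309} \approx 4.8243$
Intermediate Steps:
$l = -77$
$- (\frac{376}{l} + \frac{26}{442}) = - (\frac{376}{-77} + \frac{26}{442}) = - (376 \left(- \frac{1}{77}\right) + 26 \cdot \frac{1}{442}) = - (- \frac{376}{77} + \frac{1}{17}) = \left(-1\right) \left(- \frac{6315}{1309}\right) = \frac{6315}{1309}$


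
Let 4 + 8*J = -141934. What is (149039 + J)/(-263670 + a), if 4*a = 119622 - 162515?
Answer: -525187/1097573 ≈ -0.47850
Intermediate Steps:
a = -42893/4 (a = (119622 - 162515)/4 = (¼)*(-42893) = -42893/4 ≈ -10723.)
J = -70969/4 (J = -½ + (⅛)*(-141934) = -½ - 70967/4 = -70969/4 ≈ -17742.)
(149039 + J)/(-263670 + a) = (149039 - 70969/4)/(-263670 - 42893/4) = 525187/(4*(-1097573/4)) = (525187/4)*(-4/1097573) = -525187/1097573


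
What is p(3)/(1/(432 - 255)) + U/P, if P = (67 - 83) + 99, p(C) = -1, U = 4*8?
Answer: -14659/83 ≈ -176.61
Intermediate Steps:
U = 32
P = 83 (P = -16 + 99 = 83)
p(3)/(1/(432 - 255)) + U/P = -1/(1/(432 - 255)) + 32/83 = -1/(1/177) + 32*(1/83) = -1/1/177 + 32/83 = -1*177 + 32/83 = -177 + 32/83 = -14659/83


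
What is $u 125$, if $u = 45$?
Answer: $5625$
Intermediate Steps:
$u 125 = 45 \cdot 125 = 5625$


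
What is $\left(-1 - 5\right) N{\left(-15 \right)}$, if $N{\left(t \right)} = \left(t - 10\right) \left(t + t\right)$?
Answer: $-4500$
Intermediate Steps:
$N{\left(t \right)} = 2 t \left(-10 + t\right)$ ($N{\left(t \right)} = \left(-10 + t\right) 2 t = 2 t \left(-10 + t\right)$)
$\left(-1 - 5\right) N{\left(-15 \right)} = \left(-1 - 5\right) 2 \left(-15\right) \left(-10 - 15\right) = \left(-1 - 5\right) 2 \left(-15\right) \left(-25\right) = \left(-6\right) 750 = -4500$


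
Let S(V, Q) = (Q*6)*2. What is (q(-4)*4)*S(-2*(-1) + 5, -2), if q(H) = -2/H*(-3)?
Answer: 144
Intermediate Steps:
q(H) = 6/H
S(V, Q) = 12*Q (S(V, Q) = (6*Q)*2 = 12*Q)
(q(-4)*4)*S(-2*(-1) + 5, -2) = ((6/(-4))*4)*(12*(-2)) = ((6*(-1/4))*4)*(-24) = -3/2*4*(-24) = -6*(-24) = 144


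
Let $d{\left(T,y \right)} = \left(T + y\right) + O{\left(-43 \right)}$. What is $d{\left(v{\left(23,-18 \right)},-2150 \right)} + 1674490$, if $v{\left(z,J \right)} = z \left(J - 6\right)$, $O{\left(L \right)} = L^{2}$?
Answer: $1673637$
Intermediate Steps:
$v{\left(z,J \right)} = z \left(-6 + J\right)$ ($v{\left(z,J \right)} = z \left(J - 6\right) = z \left(-6 + J\right)$)
$d{\left(T,y \right)} = 1849 + T + y$ ($d{\left(T,y \right)} = \left(T + y\right) + \left(-43\right)^{2} = \left(T + y\right) + 1849 = 1849 + T + y$)
$d{\left(v{\left(23,-18 \right)},-2150 \right)} + 1674490 = \left(1849 + 23 \left(-6 - 18\right) - 2150\right) + 1674490 = \left(1849 + 23 \left(-24\right) - 2150\right) + 1674490 = \left(1849 - 552 - 2150\right) + 1674490 = -853 + 1674490 = 1673637$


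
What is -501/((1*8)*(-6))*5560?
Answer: 116065/2 ≈ 58033.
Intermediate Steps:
-501/((1*8)*(-6))*5560 = -501/(8*(-6))*5560 = -501/(-48)*5560 = -501*(-1/48)*5560 = (167/16)*5560 = 116065/2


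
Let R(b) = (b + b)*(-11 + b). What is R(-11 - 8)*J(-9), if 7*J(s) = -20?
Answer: -22800/7 ≈ -3257.1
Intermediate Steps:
J(s) = -20/7 (J(s) = (1/7)*(-20) = -20/7)
R(b) = 2*b*(-11 + b) (R(b) = (2*b)*(-11 + b) = 2*b*(-11 + b))
R(-11 - 8)*J(-9) = (2*(-11 - 8)*(-11 + (-11 - 8)))*(-20/7) = (2*(-19)*(-11 - 19))*(-20/7) = (2*(-19)*(-30))*(-20/7) = 1140*(-20/7) = -22800/7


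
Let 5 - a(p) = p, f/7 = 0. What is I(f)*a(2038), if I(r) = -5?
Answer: 10165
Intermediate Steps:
f = 0 (f = 7*0 = 0)
a(p) = 5 - p
I(f)*a(2038) = -5*(5 - 1*2038) = -5*(5 - 2038) = -5*(-2033) = 10165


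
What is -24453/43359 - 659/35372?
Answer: -297841699/511231516 ≈ -0.58260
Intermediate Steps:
-24453/43359 - 659/35372 = -24453*1/43359 - 659*1/35372 = -8151/14453 - 659/35372 = -297841699/511231516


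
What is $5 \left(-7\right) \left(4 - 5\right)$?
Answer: $35$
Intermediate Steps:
$5 \left(-7\right) \left(4 - 5\right) = \left(-35\right) \left(-1\right) = 35$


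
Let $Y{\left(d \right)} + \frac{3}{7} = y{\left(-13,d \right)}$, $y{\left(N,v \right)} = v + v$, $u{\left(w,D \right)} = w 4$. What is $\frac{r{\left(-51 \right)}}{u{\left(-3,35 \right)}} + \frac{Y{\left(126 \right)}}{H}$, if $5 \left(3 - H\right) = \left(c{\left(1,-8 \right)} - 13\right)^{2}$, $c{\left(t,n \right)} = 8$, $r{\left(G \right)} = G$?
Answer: $- \frac{3403}{28} \approx -121.54$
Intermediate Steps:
$u{\left(w,D \right)} = 4 w$
$y{\left(N,v \right)} = 2 v$
$Y{\left(d \right)} = - \frac{3}{7} + 2 d$
$H = -2$ ($H = 3 - \frac{\left(8 - 13\right)^{2}}{5} = 3 - \frac{\left(-5\right)^{2}}{5} = 3 - 5 = -2$)
$\frac{r{\left(-51 \right)}}{u{\left(-3,35 \right)}} + \frac{Y{\left(126 \right)}}{H} = - \frac{51}{4 \left(-3\right)} + \frac{- \frac{3}{7} + 2 \cdot 126}{-2} = - \frac{51}{-12} + \left(- \frac{3}{7} + 252\right) \left(- \frac{1}{2}\right) = \left(-51\right) \left(- \frac{1}{12}\right) + \frac{1761}{7} \left(- \frac{1}{2}\right) = \frac{17}{4} - \frac{1761}{14} = - \frac{3403}{28}$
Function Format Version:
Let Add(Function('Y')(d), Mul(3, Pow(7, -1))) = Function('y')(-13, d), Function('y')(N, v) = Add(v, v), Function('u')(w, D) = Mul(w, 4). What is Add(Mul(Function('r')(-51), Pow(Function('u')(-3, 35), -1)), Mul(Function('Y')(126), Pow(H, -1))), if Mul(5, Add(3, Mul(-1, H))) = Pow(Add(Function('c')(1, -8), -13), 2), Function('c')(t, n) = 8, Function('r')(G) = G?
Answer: Rational(-3403, 28) ≈ -121.54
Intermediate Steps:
Function('u')(w, D) = Mul(4, w)
Function('y')(N, v) = Mul(2, v)
Function('Y')(d) = Add(Rational(-3, 7), Mul(2, d))
H = -2 (H = Add(3, Mul(Rational(-1, 5), Pow(Add(8, -13), 2))) = Add(3, Mul(Rational(-1, 5), Pow(-5, 2))) = Add(3, Mul(Rational(-1, 5), 25)) = Add(3, -5) = -2)
Add(Mul(Function('r')(-51), Pow(Function('u')(-3, 35), -1)), Mul(Function('Y')(126), Pow(H, -1))) = Add(Mul(-51, Pow(Mul(4, -3), -1)), Mul(Add(Rational(-3, 7), Mul(2, 126)), Pow(-2, -1))) = Add(Mul(-51, Pow(-12, -1)), Mul(Add(Rational(-3, 7), 252), Rational(-1, 2))) = Add(Mul(-51, Rational(-1, 12)), Mul(Rational(1761, 7), Rational(-1, 2))) = Add(Rational(17, 4), Rational(-1761, 14)) = Rational(-3403, 28)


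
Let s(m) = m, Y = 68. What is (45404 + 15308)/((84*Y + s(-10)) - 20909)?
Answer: -60712/15207 ≈ -3.9924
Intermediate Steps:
(45404 + 15308)/((84*Y + s(-10)) - 20909) = (45404 + 15308)/((84*68 - 10) - 20909) = 60712/((5712 - 10) - 20909) = 60712/(5702 - 20909) = 60712/(-15207) = 60712*(-1/15207) = -60712/15207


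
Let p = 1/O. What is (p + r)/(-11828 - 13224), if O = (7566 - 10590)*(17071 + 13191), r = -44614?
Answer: 4082729216833/2292565838976 ≈ 1.7809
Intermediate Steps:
O = -91512288 (O = -3024*30262 = -91512288)
p = -1/91512288 (p = 1/(-91512288) = -1/91512288 ≈ -1.0927e-8)
(p + r)/(-11828 - 13224) = (-1/91512288 - 44614)/(-11828 - 13224) = -4082729216833/91512288/(-25052) = -4082729216833/91512288*(-1/25052) = 4082729216833/2292565838976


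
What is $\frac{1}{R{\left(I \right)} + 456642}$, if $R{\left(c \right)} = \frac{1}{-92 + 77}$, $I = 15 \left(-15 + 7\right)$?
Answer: $\frac{15}{6849629} \approx 2.1899 \cdot 10^{-6}$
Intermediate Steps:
$I = -120$ ($I = 15 \left(-8\right) = -120$)
$R{\left(c \right)} = - \frac{1}{15}$ ($R{\left(c \right)} = \frac{1}{-15} = - \frac{1}{15}$)
$\frac{1}{R{\left(I \right)} + 456642} = \frac{1}{- \frac{1}{15} + 456642} = \frac{1}{\frac{6849629}{15}} = \frac{15}{6849629}$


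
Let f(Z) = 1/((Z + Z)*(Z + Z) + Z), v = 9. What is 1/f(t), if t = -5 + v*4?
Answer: 3875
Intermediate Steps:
t = 31 (t = -5 + 9*4 = -5 + 36 = 31)
f(Z) = 1/(Z + 4*Z²) (f(Z) = 1/((2*Z)*(2*Z) + Z) = 1/(4*Z² + Z) = 1/(Z + 4*Z²))
1/f(t) = 1/(1/(31*(1 + 4*31))) = 1/(1/(31*(1 + 124))) = 1/((1/31)/125) = 1/((1/31)*(1/125)) = 1/(1/3875) = 3875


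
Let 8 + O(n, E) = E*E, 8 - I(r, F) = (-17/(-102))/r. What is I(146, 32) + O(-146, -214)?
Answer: 40117295/876 ≈ 45796.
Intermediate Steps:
I(r, F) = 8 - 1/(6*r) (I(r, F) = 8 - (-17/(-102))/r = 8 - (-17*(-1/102))/r = 8 - 1/(6*r))
O(n, E) = -8 + E**2 (O(n, E) = -8 + E*E = -8 + E**2)
I(146, 32) + O(-146, -214) = (8 - 1/6/146) + (-8 + (-214)**2) = (8 - 1/6*1/146) + (-8 + 45796) = (8 - 1/876) + 45788 = 7007/876 + 45788 = 40117295/876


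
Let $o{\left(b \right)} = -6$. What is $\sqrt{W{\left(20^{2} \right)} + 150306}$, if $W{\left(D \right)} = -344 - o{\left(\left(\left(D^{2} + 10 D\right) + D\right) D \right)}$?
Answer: $4 \sqrt{9373} \approx 387.26$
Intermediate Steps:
$W{\left(D \right)} = -338$ ($W{\left(D \right)} = -344 - -6 = -344 + 6 = -338$)
$\sqrt{W{\left(20^{2} \right)} + 150306} = \sqrt{-338 + 150306} = \sqrt{149968} = 4 \sqrt{9373}$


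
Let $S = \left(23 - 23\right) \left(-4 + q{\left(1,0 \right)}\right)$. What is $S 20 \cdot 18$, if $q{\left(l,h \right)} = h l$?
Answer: $0$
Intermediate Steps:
$S = 0$ ($S = \left(23 - 23\right) \left(-4 + 0 \cdot 1\right) = 0 \left(-4 + 0\right) = 0 \left(-4\right) = 0$)
$S 20 \cdot 18 = 0 \cdot 20 \cdot 18 = 0 \cdot 18 = 0$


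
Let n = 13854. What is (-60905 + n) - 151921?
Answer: -198972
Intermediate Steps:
(-60905 + n) - 151921 = (-60905 + 13854) - 151921 = -47051 - 151921 = -198972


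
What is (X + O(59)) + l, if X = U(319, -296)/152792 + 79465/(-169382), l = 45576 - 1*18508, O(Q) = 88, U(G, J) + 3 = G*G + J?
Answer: 175702037594267/6470053636 ≈ 27156.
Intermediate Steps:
U(G, J) = -3 + J + G² (U(G, J) = -3 + (G*G + J) = -3 + (G² + J) = -3 + (J + G²) = -3 + J + G²)
l = 27068 (l = 45576 - 18508 = 27068)
X = 1261055051/6470053636 (X = (-3 - 296 + 319²)/152792 + 79465/(-169382) = (-3 - 296 + 101761)*(1/152792) + 79465*(-1/169382) = 101462*(1/152792) - 79465/169382 = 50731/76396 - 79465/169382 = 1261055051/6470053636 ≈ 0.19491)
(X + O(59)) + l = (1261055051/6470053636 + 88) + 27068 = 570625775019/6470053636 + 27068 = 175702037594267/6470053636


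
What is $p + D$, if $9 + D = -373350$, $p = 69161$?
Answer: $-304198$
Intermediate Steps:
$D = -373359$ ($D = -9 - 373350 = -373359$)
$p + D = 69161 - 373359 = -304198$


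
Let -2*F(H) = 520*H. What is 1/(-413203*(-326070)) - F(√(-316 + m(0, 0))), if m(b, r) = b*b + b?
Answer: 1/134733102210 + 520*I*√79 ≈ 7.4221e-12 + 4621.9*I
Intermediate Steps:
m(b, r) = b + b² (m(b, r) = b² + b = b + b²)
F(H) = -260*H
1/(-413203*(-326070)) - F(√(-316 + m(0, 0))) = 1/(-413203*(-326070)) - (-260)*√(-316 + 0*(1 + 0)) = -1/413203*(-1/326070) - (-260)*√(-316 + 0*1) = 1/134733102210 - (-260)*√(-316 + 0) = 1/134733102210 - (-260)*√(-316) = 1/134733102210 - (-260)*2*I*√79 = 1/134733102210 - (-520)*I*√79 = 1/134733102210 + 520*I*√79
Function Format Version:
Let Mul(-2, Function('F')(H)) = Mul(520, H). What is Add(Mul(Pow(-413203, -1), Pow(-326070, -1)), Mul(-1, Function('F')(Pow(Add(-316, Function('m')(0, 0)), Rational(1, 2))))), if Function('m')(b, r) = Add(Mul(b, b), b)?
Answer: Add(Rational(1, 134733102210), Mul(520, I, Pow(79, Rational(1, 2)))) ≈ Add(7.4221e-12, Mul(4621.9, I))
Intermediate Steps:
Function('m')(b, r) = Add(b, Pow(b, 2)) (Function('m')(b, r) = Add(Pow(b, 2), b) = Add(b, Pow(b, 2)))
Function('F')(H) = Mul(-260, H) (Function('F')(H) = Mul(Rational(-1, 2), Mul(520, H)) = Mul(-260, H))
Add(Mul(Pow(-413203, -1), Pow(-326070, -1)), Mul(-1, Function('F')(Pow(Add(-316, Function('m')(0, 0)), Rational(1, 2))))) = Add(Mul(Pow(-413203, -1), Pow(-326070, -1)), Mul(-1, Mul(-260, Pow(Add(-316, Mul(0, Add(1, 0))), Rational(1, 2))))) = Add(Mul(Rational(-1, 413203), Rational(-1, 326070)), Mul(-1, Mul(-260, Pow(Add(-316, Mul(0, 1)), Rational(1, 2))))) = Add(Rational(1, 134733102210), Mul(-1, Mul(-260, Pow(Add(-316, 0), Rational(1, 2))))) = Add(Rational(1, 134733102210), Mul(-1, Mul(-260, Pow(-316, Rational(1, 2))))) = Add(Rational(1, 134733102210), Mul(-1, Mul(-260, Mul(2, I, Pow(79, Rational(1, 2)))))) = Add(Rational(1, 134733102210), Mul(-1, Mul(-520, I, Pow(79, Rational(1, 2))))) = Add(Rational(1, 134733102210), Mul(520, I, Pow(79, Rational(1, 2))))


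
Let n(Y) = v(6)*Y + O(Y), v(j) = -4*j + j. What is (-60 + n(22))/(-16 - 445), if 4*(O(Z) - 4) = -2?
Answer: 905/922 ≈ 0.98156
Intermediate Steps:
v(j) = -3*j
O(Z) = 7/2 (O(Z) = 4 + (1/4)*(-2) = 4 - 1/2 = 7/2)
n(Y) = 7/2 - 18*Y (n(Y) = (-3*6)*Y + 7/2 = -18*Y + 7/2 = 7/2 - 18*Y)
(-60 + n(22))/(-16 - 445) = (-60 + (7/2 - 18*22))/(-16 - 445) = (-60 + (7/2 - 396))/(-461) = (-60 - 785/2)*(-1/461) = -905/2*(-1/461) = 905/922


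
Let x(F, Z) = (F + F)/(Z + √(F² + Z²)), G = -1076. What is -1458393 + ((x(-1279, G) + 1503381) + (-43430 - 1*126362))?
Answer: -159626468/1279 - 2*√2793617/1279 ≈ -1.2481e+5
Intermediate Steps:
x(F, Z) = 2*F/(Z + √(F² + Z²)) (x(F, Z) = (2*F)/(Z + √(F² + Z²)) = 2*F/(Z + √(F² + Z²)))
-1458393 + ((x(-1279, G) + 1503381) + (-43430 - 1*126362)) = -1458393 + ((2*(-1279)/(-1076 + √((-1279)² + (-1076)²)) + 1503381) + (-43430 - 1*126362)) = -1458393 + ((2*(-1279)/(-1076 + √(1635841 + 1157776)) + 1503381) + (-43430 - 126362)) = -1458393 + ((2*(-1279)/(-1076 + √2793617) + 1503381) - 169792) = -1458393 + ((-2558/(-1076 + √2793617) + 1503381) - 169792) = -1458393 + ((1503381 - 2558/(-1076 + √2793617)) - 169792) = -1458393 + (1333589 - 2558/(-1076 + √2793617)) = -124804 - 2558/(-1076 + √2793617)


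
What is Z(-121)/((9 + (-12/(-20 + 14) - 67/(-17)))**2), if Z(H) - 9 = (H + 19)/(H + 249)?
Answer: 151725/4129024 ≈ 0.036746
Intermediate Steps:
Z(H) = 9 + (19 + H)/(249 + H) (Z(H) = 9 + (H + 19)/(H + 249) = 9 + (19 + H)/(249 + H))
Z(-121)/((9 + (-12/(-20 + 14) - 67/(-17)))**2) = (10*(226 - 121)/(249 - 121))/((9 + (-12/(-20 + 14) - 67/(-17)))**2) = (10*105/128)/((9 + (-12/(-6) - 67*(-1/17)))**2) = (10*(1/128)*105)/((9 + (-12*(-1/6) + 67/17))**2) = 525/(64*((9 + (2 + 67/17))**2)) = 525/(64*((9 + 101/17)**2)) = 525/(64*((254/17)**2)) = 525/(64*(64516/289)) = (525/64)*(289/64516) = 151725/4129024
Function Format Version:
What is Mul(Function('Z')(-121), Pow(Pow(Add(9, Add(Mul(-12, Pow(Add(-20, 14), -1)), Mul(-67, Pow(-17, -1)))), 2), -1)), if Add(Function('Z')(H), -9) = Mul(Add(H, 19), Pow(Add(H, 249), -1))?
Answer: Rational(151725, 4129024) ≈ 0.036746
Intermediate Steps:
Function('Z')(H) = Add(9, Mul(Pow(Add(249, H), -1), Add(19, H))) (Function('Z')(H) = Add(9, Mul(Add(H, 19), Pow(Add(H, 249), -1))) = Add(9, Mul(Add(19, H), Pow(Add(249, H), -1))) = Add(9, Mul(Pow(Add(249, H), -1), Add(19, H))))
Mul(Function('Z')(-121), Pow(Pow(Add(9, Add(Mul(-12, Pow(Add(-20, 14), -1)), Mul(-67, Pow(-17, -1)))), 2), -1)) = Mul(Mul(10, Pow(Add(249, -121), -1), Add(226, -121)), Pow(Pow(Add(9, Add(Mul(-12, Pow(Add(-20, 14), -1)), Mul(-67, Pow(-17, -1)))), 2), -1)) = Mul(Mul(10, Pow(128, -1), 105), Pow(Pow(Add(9, Add(Mul(-12, Pow(-6, -1)), Mul(-67, Rational(-1, 17)))), 2), -1)) = Mul(Mul(10, Rational(1, 128), 105), Pow(Pow(Add(9, Add(Mul(-12, Rational(-1, 6)), Rational(67, 17))), 2), -1)) = Mul(Rational(525, 64), Pow(Pow(Add(9, Add(2, Rational(67, 17))), 2), -1)) = Mul(Rational(525, 64), Pow(Pow(Add(9, Rational(101, 17)), 2), -1)) = Mul(Rational(525, 64), Pow(Pow(Rational(254, 17), 2), -1)) = Mul(Rational(525, 64), Pow(Rational(64516, 289), -1)) = Mul(Rational(525, 64), Rational(289, 64516)) = Rational(151725, 4129024)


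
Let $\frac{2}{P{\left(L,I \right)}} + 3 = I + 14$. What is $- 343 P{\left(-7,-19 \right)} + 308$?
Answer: $\frac{1575}{4} \approx 393.75$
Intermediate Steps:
$P{\left(L,I \right)} = \frac{2}{11 + I}$ ($P{\left(L,I \right)} = \frac{2}{-3 + \left(I + 14\right)} = \frac{2}{-3 + \left(14 + I\right)} = \frac{2}{11 + I}$)
$- 343 P{\left(-7,-19 \right)} + 308 = - 343 \frac{2}{11 - 19} + 308 = - 343 \frac{2}{-8} + 308 = - 343 \cdot 2 \left(- \frac{1}{8}\right) + 308 = \left(-343\right) \left(- \frac{1}{4}\right) + 308 = \frac{343}{4} + 308 = \frac{1575}{4}$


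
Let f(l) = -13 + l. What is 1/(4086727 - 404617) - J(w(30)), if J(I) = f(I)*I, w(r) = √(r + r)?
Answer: -220926599/3682110 + 26*√15 ≈ 40.698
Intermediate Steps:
w(r) = √2*√r (w(r) = √(2*r) = √2*√r)
J(I) = I*(-13 + I) (J(I) = (-13 + I)*I = I*(-13 + I))
1/(4086727 - 404617) - J(w(30)) = 1/(4086727 - 404617) - √2*√30*(-13 + √2*√30) = 1/3682110 - 2*√15*(-13 + 2*√15)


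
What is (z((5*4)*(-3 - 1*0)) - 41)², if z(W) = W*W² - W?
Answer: 46647792361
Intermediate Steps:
z(W) = W³ - W
(z((5*4)*(-3 - 1*0)) - 41)² = ((((5*4)*(-3 - 1*0))³ - 5*4*(-3 - 1*0)) - 41)² = (((20*(-3 + 0))³ - 20*(-3 + 0)) - 41)² = (((20*(-3))³ - 20*(-3)) - 41)² = (((-60)³ - 1*(-60)) - 41)² = ((-216000 + 60) - 41)² = (-215940 - 41)² = (-215981)² = 46647792361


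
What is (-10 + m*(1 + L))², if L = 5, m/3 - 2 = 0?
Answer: 676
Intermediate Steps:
m = 6 (m = 6 + 3*0 = 6 + 0 = 6)
(-10 + m*(1 + L))² = (-10 + 6*(1 + 5))² = (-10 + 6*6)² = (-10 + 36)² = 26² = 676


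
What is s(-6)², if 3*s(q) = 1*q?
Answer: 4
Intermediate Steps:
s(q) = q/3 (s(q) = (1*q)/3 = q/3)
s(-6)² = ((⅓)*(-6))² = (-2)² = 4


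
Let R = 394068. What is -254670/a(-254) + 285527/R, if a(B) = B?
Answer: 50214910709/50046636 ≈ 1003.4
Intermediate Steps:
-254670/a(-254) + 285527/R = -254670/(-254) + 285527/394068 = -254670*(-1/254) + 285527*(1/394068) = 127335/127 + 285527/394068 = 50214910709/50046636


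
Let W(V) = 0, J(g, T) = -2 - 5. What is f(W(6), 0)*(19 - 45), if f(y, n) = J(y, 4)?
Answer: 182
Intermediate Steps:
J(g, T) = -7
f(y, n) = -7
f(W(6), 0)*(19 - 45) = -7*(19 - 45) = -7*(-26) = 182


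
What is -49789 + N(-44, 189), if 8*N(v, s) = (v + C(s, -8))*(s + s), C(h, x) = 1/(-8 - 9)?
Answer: -3527213/68 ≈ -51871.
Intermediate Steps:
C(h, x) = -1/17 (C(h, x) = 1/(-17) = -1/17)
N(v, s) = s*(-1/17 + v)/4 (N(v, s) = ((v - 1/17)*(s + s))/8 = ((-1/17 + v)*(2*s))/8 = (2*s*(-1/17 + v))/8 = s*(-1/17 + v)/4)
-49789 + N(-44, 189) = -49789 + (1/68)*189*(-1 + 17*(-44)) = -49789 + (1/68)*189*(-1 - 748) = -49789 + (1/68)*189*(-749) = -49789 - 141561/68 = -3527213/68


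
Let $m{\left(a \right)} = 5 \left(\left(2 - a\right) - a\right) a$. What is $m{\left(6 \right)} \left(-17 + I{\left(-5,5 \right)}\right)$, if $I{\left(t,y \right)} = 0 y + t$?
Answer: $6600$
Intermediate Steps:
$I{\left(t,y \right)} = t$ ($I{\left(t,y \right)} = 0 + t = t$)
$m{\left(a \right)} = a \left(10 - 10 a\right)$ ($m{\left(a \right)} = 5 \left(2 - 2 a\right) a = \left(10 - 10 a\right) a = a \left(10 - 10 a\right)$)
$m{\left(6 \right)} \left(-17 + I{\left(-5,5 \right)}\right) = 10 \cdot 6 \left(1 - 6\right) \left(-17 - 5\right) = 10 \cdot 6 \left(1 - 6\right) \left(-22\right) = 10 \cdot 6 \left(-5\right) \left(-22\right) = \left(-300\right) \left(-22\right) = 6600$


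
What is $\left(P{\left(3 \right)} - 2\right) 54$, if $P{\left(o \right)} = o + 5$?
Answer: $324$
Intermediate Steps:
$P{\left(o \right)} = 5 + o$
$\left(P{\left(3 \right)} - 2\right) 54 = \left(\left(5 + 3\right) - 2\right) 54 = \left(8 - 2\right) 54 = 6 \cdot 54 = 324$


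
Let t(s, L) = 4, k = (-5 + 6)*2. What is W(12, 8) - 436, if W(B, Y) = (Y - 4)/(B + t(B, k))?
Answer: -1743/4 ≈ -435.75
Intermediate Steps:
k = 2 (k = 1*2 = 2)
W(B, Y) = (-4 + Y)/(4 + B) (W(B, Y) = (Y - 4)/(B + 4) = (-4 + Y)/(4 + B))
W(12, 8) - 436 = (-4 + 8)/(4 + 12) - 436 = 4/16 - 436 = (1/16)*4 - 436 = ¼ - 436 = -1743/4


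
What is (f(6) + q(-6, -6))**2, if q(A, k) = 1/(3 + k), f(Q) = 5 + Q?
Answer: 1024/9 ≈ 113.78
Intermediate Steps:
(f(6) + q(-6, -6))**2 = ((5 + 6) + 1/(3 - 6))**2 = (11 + 1/(-3))**2 = (11 - 1/3)**2 = (32/3)**2 = 1024/9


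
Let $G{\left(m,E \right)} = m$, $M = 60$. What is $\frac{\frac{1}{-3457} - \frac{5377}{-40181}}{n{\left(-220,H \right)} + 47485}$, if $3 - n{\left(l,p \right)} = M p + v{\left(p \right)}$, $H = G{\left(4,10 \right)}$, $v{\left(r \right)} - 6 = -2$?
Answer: $\frac{4637027}{1640615423487} \approx 2.8264 \cdot 10^{-6}$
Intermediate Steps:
$v{\left(r \right)} = 4$ ($v{\left(r \right)} = 6 - 2 = 4$)
$H = 4$
$n{\left(l,p \right)} = -1 - 60 p$ ($n{\left(l,p \right)} = 3 - \left(60 p + 4\right) = 3 - \left(4 + 60 p\right) = -1 - 60 p$)
$\frac{\frac{1}{-3457} - \frac{5377}{-40181}}{n{\left(-220,H \right)} + 47485} = \frac{\frac{1}{-3457} - \frac{5377}{-40181}}{\left(-1 - 240\right) + 47485} = \frac{- \frac{1}{3457} - - \frac{5377}{40181}}{\left(-1 - 240\right) + 47485} = \frac{- \frac{1}{3457} + \frac{5377}{40181}}{-241 + 47485} = \frac{18548108}{138905717 \cdot 47244} = \frac{18548108}{138905717} \cdot \frac{1}{47244} = \frac{4637027}{1640615423487}$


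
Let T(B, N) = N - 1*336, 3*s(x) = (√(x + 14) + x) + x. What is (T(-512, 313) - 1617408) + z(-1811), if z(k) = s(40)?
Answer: -4852213/3 + √6 ≈ -1.6174e+6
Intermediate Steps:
s(x) = √(14 + x)/3 + 2*x/3 (s(x) = ((√(x + 14) + x) + x)/3 = ((√(14 + x) + x) + x)/3 = ((x + √(14 + x)) + x)/3 = (√(14 + x) + 2*x)/3 = √(14 + x)/3 + 2*x/3)
T(B, N) = -336 + N (T(B, N) = N - 336 = -336 + N)
z(k) = 80/3 + √6 (z(k) = √(14 + 40)/3 + (⅔)*40 = √54/3 + 80/3 = (3*√6)/3 + 80/3 = √6 + 80/3 = 80/3 + √6)
(T(-512, 313) - 1617408) + z(-1811) = ((-336 + 313) - 1617408) + (80/3 + √6) = (-23 - 1617408) + (80/3 + √6) = -1617431 + (80/3 + √6) = -4852213/3 + √6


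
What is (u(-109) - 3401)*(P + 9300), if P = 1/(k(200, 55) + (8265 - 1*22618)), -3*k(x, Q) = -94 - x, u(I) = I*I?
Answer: 224841262304/2851 ≈ 7.8864e+7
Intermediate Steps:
u(I) = I²
k(x, Q) = 94/3 + x/3 (k(x, Q) = -(-94 - x)/3 = 94/3 + x/3)
P = -1/14255 (P = 1/((94/3 + (⅓)*200) + (8265 - 1*22618)) = 1/((94/3 + 200/3) + (8265 - 22618)) = 1/(98 - 14353) = 1/(-14255) = -1/14255 ≈ -7.0151e-5)
(u(-109) - 3401)*(P + 9300) = ((-109)² - 3401)*(-1/14255 + 9300) = (11881 - 3401)*(132571499/14255) = 8480*(132571499/14255) = 224841262304/2851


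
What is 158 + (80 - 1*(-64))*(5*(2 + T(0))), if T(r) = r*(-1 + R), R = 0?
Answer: 1598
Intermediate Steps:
T(r) = -r (T(r) = r*(-1 + 0) = r*(-1) = -r)
158 + (80 - 1*(-64))*(5*(2 + T(0))) = 158 + (80 - 1*(-64))*(5*(2 - 1*0)) = 158 + (80 + 64)*(5*(2 + 0)) = 158 + 144*(5*2) = 158 + 144*10 = 158 + 1440 = 1598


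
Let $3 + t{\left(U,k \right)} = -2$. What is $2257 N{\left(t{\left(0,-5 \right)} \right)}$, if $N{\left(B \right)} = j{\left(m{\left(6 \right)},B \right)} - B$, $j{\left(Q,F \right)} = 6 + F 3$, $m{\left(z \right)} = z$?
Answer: $-9028$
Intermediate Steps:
$j{\left(Q,F \right)} = 6 + 3 F$
$t{\left(U,k \right)} = -5$ ($t{\left(U,k \right)} = -3 - 2 = -5$)
$N{\left(B \right)} = 6 + 2 B$ ($N{\left(B \right)} = \left(6 + 3 B\right) - B = 6 + 2 B$)
$2257 N{\left(t{\left(0,-5 \right)} \right)} = 2257 \left(6 + 2 \left(-5\right)\right) = 2257 \left(6 - 10\right) = 2257 \left(-4\right) = -9028$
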